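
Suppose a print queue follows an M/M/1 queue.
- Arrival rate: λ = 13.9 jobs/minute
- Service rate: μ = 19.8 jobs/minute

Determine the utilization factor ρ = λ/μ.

Server utilization: ρ = λ/μ
ρ = 13.9/19.8 = 0.7020
The server is busy 70.20% of the time.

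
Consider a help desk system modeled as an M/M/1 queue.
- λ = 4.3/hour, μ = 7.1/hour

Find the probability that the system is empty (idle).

ρ = λ/μ = 4.3/7.1 = 0.6056
P(0) = 1 - ρ = 1 - 0.6056 = 0.3944
The server is idle 39.44% of the time.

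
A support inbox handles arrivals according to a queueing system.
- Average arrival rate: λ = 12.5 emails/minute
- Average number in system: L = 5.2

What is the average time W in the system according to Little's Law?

Little's Law: L = λW, so W = L/λ
W = 5.2/12.5 = 0.4160 minutes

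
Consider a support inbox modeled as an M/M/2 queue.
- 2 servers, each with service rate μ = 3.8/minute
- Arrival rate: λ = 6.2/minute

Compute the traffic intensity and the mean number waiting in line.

Traffic intensity: ρ = λ/(cμ) = 6.2/(2×3.8) = 0.8158
Since ρ = 0.8158 < 1, system is stable.
Offered load a = λ/μ = cρ = 6.2/3.8 = 1.6316
P₀ = [ Σₙ₌₀^1 aⁿ/n! + a^2/(2!(1-ρ)) ]⁻¹
Σ = a^0/0! + a^1/1! = 1.0000 + 1.6316 = 2.6316
a^2/(2!(1-ρ)) = 2.662050/(2 × 0.1842105) = 7.2256
P₀ = 1/(2.6316 + 7.2256) = 0.1014
Lq = P₀·a^2·ρ / (2!(1-ρ)²) = 0.101449 × 2.66205 × 0.815789 / (2 × 0.0339335) = 3.2463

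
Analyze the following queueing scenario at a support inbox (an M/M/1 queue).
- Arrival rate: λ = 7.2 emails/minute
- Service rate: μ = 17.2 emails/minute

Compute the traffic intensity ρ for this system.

Server utilization: ρ = λ/μ
ρ = 7.2/17.2 = 0.4186
The server is busy 41.86% of the time.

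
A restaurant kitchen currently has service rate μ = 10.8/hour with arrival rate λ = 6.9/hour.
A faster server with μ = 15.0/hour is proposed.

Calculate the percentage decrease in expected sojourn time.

System 1: ρ₁ = 6.9/10.8 = 0.6389, W₁ = 1/(10.8-6.9) = 0.25641
System 2: ρ₂ = 6.9/15.0 = 0.4600, W₂ = 1/(15.0-6.9) = 0.12346
Improvement: (W₁-W₂)/W₁ = (0.25641-0.12346)/0.25641 = 51.85%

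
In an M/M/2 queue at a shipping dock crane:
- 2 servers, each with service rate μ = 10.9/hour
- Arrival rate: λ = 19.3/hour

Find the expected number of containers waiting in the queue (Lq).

Traffic intensity: ρ = λ/(cμ) = 19.3/(2×10.9) = 0.8853
Since ρ = 0.8853 < 1, system is stable.
Offered load a = λ/μ = cρ = 19.3/10.9 = 1.7706
P₀ = [ Σₙ₌₀^1 aⁿ/n! + a^2/(2!(1-ρ)) ]⁻¹
Σ = a^0/0! + a^1/1! = 1.0000 + 1.7706 = 2.7706
a^2/(2!(1-ρ)) = 3.135174/(2 × 0.1146789) = 13.6694
P₀ = 1/(2.7706 + 13.6694) = 0.06083
Lq = P₀·a^2·ρ / (2!(1-ρ)²) = 0.06082725 × 3.135174 × 0.8853211 / (2 × 0.01315125) = 6.4189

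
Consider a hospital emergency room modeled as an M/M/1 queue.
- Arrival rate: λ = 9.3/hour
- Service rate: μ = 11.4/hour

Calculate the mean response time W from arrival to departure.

First, compute utilization: ρ = λ/μ = 9.3/11.4 = 0.8158
For M/M/1: W = 1/(μ-λ)
W = 1/(11.4-9.3) = 1/2.10
W = 0.4762 hours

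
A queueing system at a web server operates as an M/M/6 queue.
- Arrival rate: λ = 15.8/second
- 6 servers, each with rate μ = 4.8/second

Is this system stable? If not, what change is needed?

Stability requires ρ = λ/(cμ) < 1
ρ = 15.8/(6 × 4.8) = 15.8/28.80 = 0.5486
Since 0.5486 < 1, the system is STABLE.
The servers are busy 54.86% of the time.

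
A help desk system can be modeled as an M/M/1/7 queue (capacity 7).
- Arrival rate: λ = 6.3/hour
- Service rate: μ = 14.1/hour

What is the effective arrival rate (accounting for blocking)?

ρ = λ/μ = 6.3/14.1 = 0.44681
P₀ = (1-ρ)/(1-ρ^(K+1)) = (1-0.44681)/(1-0.44681^8) = 0.5532/0.9984 = 0.5541
P_K = P₀×ρ^K = 0.5541 × 0.44681^7 = 0.5541 × 0.003555 = 0.001970
λ_eff = λ(1-P_K) = 6.3 × (1 - 0.001970) = 6.3 × 0.99803 = 6.2876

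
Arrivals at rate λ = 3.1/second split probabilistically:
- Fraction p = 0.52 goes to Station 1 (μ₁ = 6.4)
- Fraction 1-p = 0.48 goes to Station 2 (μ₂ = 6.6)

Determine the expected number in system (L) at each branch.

Effective rates: λ₁ = 3.1×0.52 = 1.612, λ₂ = 3.1×0.48 = 1.488
Station 1: ρ₁ = 1.612/6.4 = 0.2519, L₁ = ρ₁/(1-ρ₁) = 0.2519/(1-0.2519) = 0.3367
Station 2: ρ₂ = 1.488/6.6 = 0.22545, L₂ = ρ₂/(1-ρ₂) = 0.22545/(1-0.22545) = 0.2911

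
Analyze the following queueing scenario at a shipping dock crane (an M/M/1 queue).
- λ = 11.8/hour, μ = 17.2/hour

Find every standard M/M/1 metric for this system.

Step 1: ρ = λ/μ = 11.8/17.2 = 0.6860
Step 2: L = λ/(μ-λ) = 11.8/5.40 = 2.1852
Step 3: Lq = λ²/(μ(μ-λ)) = 139.24/(17.2×5.40) = 1.4991
Step 4: W = 1/(μ-λ) = 1/5.40 = 0.18519
Step 5: Wq = λ/(μ(μ-λ)) = 11.8/(17.2×5.40) = 0.1270
Step 6: P(0) = 1-ρ = 0.3140
Verify: L = λW = 11.8×0.18519 = 2.1852 ✔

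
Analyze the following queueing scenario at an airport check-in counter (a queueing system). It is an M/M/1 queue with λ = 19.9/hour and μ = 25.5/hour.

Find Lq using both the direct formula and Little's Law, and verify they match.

Method 1 (direct): Lq = λ²/(μ(μ-λ)) = 396.01/(25.5 × 5.60) = 2.7732

Method 2 (Little's Law):
W = 1/(μ-λ) = 1/5.60 = 0.1785714
Wq = W - 1/μ = 0.1785714 - 0.03921569 = 0.139356
Lq = λWq = 19.9 × 0.139356 = 2.7732 ✔ (matches Method 1)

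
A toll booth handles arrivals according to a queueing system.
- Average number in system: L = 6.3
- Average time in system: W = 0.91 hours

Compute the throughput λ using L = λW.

Little's Law: L = λW, so λ = L/W
λ = 6.3/0.91 = 6.9231 vehicles/hour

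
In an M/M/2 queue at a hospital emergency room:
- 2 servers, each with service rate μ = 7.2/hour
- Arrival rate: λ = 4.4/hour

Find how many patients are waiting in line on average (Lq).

Traffic intensity: ρ = λ/(cμ) = 4.4/(2×7.2) = 0.3056
Since ρ = 0.3056 < 1, system is stable.
Offered load a = λ/μ = cρ = 4.4/7.2 = 0.6111
P₀ = [ Σₙ₌₀^1 aⁿ/n! + a^2/(2!(1-ρ)) ]⁻¹
Σ = a^0/0! + a^1/1! = 1.0000 + 0.6111 = 1.6111
a^2/(2!(1-ρ)) = 0.3735/(2 × 0.6944) = 0.2689
P₀ = 1/(1.6111 + 0.2689) = 0.5319
Lq = P₀·a^2·ρ / (2!(1-ρ)²) = 0.53191 × 0.37346 × 0.30556 / (2 × 0.48225) = 0.06293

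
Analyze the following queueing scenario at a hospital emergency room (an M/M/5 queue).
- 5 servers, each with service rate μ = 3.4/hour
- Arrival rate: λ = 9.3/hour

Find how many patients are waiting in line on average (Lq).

Traffic intensity: ρ = λ/(cμ) = 9.3/(5×3.4) = 0.5471
Since ρ = 0.5471 < 1, system is stable.
Offered load a = λ/μ = cρ = 9.3/3.4 = 2.7353
P₀ = [ Σₙ₌₀^4 aⁿ/n! + a^5/(5!(1-ρ)) ]⁻¹
Σ = a^0/0! + a^1/1! + a^2/2! + a^3/3! + a^4/4! = 1.00000 + 2.73529 + 3.74092 + 3.41084 + 2.33241 = 13.2195
a^5/(5!(1-ρ)) = 153.1159/(120 × 0.45294) = 2.8171
P₀ = 1/(13.2195 + 2.8171) = 0.06236
Lq = P₀·a^5·ρ / (5!(1-ρ)²) = 0.062358 × 153.1159 × 0.54706 / (120 × 0.20516) = 0.2122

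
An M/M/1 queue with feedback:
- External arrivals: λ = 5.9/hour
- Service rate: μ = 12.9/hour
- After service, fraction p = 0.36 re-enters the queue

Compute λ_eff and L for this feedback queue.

Effective arrival rate: λ_eff = λ/(1-p) = 5.9/(1-0.36) = 5.9/0.64 = 9.21875
ρ = λ_eff/μ = 9.21875/12.9 = 0.71463
L = ρ/(1-ρ) = 0.71463/(1-0.71463) = 2.5042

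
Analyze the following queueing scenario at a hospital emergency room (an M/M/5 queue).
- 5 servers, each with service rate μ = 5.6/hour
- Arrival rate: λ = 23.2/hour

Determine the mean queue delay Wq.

Traffic intensity: ρ = λ/(cμ) = 23.2/(5×5.6) = 0.8286
Since ρ = 0.8286 < 1, system is stable.
Offered load a = λ/μ = cρ = 23.2/5.6 = 4.1429
P₀ = [ Σₙ₌₀^4 aⁿ/n! + a^5/(5!(1-ρ)) ]⁻¹
Σ = a^0/0! + a^1/1! + a^2/2! + a^3/3! + a^4/4! = 1.0000 + 4.1429 + 8.5816 + 11.8508 + 12.2741 = 37.8494
a^5/(5!(1-ρ)) = 1220.3932/(120 × 0.1714286) = 59.3247
P₀ = 1/(37.8494 + 59.3247) = 0.01029
Lq = P₀·a^5·ρ / (5!(1-ρ)²) = 0.0102908 × 1220.3932 × 0.828571 / (120 × 0.0293878) = 2.9507
Wq = Lq/λ = 2.9507/23.2 = 0.1272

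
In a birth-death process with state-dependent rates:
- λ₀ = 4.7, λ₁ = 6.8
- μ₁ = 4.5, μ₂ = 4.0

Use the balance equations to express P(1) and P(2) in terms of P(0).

Balance equations:
State 0: λ₀P₀ = μ₁P₁ → P₁ = (λ₀/μ₁)P₀ = (4.7/4.5)P₀ = 1.0444P₀
State 1: P₂ = (λ₀λ₁)/(μ₁μ₂)P₀ = (4.7×6.8)/(4.5×4.0)P₀ = 1.7756P₀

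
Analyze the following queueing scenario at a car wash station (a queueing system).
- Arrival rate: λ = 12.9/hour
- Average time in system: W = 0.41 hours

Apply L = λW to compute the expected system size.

Little's Law: L = λW
L = 12.9 × 0.41 = 5.2890 cars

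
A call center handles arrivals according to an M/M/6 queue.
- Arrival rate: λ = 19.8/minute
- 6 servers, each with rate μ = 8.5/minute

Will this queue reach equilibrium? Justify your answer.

Stability requires ρ = λ/(cμ) < 1
ρ = 19.8/(6 × 8.5) = 19.8/51.00 = 0.3882
Since 0.3882 < 1, the system is STABLE.
The servers are busy 38.82% of the time.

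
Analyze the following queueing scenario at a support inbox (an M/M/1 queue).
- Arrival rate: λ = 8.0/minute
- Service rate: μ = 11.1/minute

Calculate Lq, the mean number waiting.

ρ = λ/μ = 8.0/11.1 = 0.7207
For M/M/1: Lq = λ²/(μ(μ-λ))
Lq = 64.00/(11.1 × 3.10)
Lq = 1.8599 emails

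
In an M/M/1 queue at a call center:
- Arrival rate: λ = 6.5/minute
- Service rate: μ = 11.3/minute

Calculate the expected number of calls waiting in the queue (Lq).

ρ = λ/μ = 6.5/11.3 = 0.5752
For M/M/1: Lq = λ²/(μ(μ-λ))
Lq = 42.25/(11.3 × 4.80)
Lq = 0.7789 calls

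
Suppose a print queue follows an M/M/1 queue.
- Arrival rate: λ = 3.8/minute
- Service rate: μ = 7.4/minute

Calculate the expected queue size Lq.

ρ = λ/μ = 3.8/7.4 = 0.5135
For M/M/1: Lq = λ²/(μ(μ-λ))
Lq = 14.44/(7.4 × 3.60)
Lq = 0.5420 jobs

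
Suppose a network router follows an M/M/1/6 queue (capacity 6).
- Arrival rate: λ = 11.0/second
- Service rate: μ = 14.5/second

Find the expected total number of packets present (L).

ρ = λ/μ = 11.0/14.5 = 0.75862
P₀ = (1-ρ)/(1-ρ^(K+1)) = (1-0.75862)/(1-0.75862^7) = 0.2414/0.8554 = 0.2822
P_K = P₀×ρ^K = 0.2822 × 0.75862^6 = 0.2822 × 0.1906 = 0.05379
L = ρ[1 - (K+1)ρ^K + Kρ^(K+1)] / [(1-ρ)(1-ρ^(K+1))]
L = 0.75862 × (1 - 7×0.19061 + 6×0.14460) / ((1 - 0.75862) × (1 - 0.14460)) = 1.9595 packets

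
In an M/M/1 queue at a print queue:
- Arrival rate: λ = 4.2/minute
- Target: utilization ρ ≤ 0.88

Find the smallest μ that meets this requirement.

ρ = λ/μ, so μ = λ/ρ
μ ≥ 4.2/0.88 = 4.7727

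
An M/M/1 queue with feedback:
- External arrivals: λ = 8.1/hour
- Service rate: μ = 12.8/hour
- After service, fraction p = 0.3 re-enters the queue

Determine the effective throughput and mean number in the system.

Effective arrival rate: λ_eff = λ/(1-p) = 8.1/(1-0.3) = 8.1/0.70 = 11.57143
ρ = λ_eff/μ = 11.57143/12.8 = 0.904018
L = ρ/(1-ρ) = 0.904018/(1-0.904018) = 9.4186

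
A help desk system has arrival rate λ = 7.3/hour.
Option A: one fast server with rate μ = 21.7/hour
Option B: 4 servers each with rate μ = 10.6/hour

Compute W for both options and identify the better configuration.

Option A: single server μ = 21.7 (M/M/1)
  ρ_A = 7.3/21.7 = 0.3364
  W_A = 1/(μ-λ) = 1/(21.7-7.3) = 1/14.40 = 0.06944

Option B: 4 servers μ = 10.6 (M/M/4)
  ρ_B = λ/(cμ) = 7.3/(4×10.6) = 0.1722
  Offered load a = λ/μ = cρ = 7.3/10.6 = 0.6887
  P₀ = [ Σₙ₌₀^3 aⁿ/n! + a^4/(4!(1-ρ)) ]⁻¹
  Σ = a^0/0! + a^1/1! + a^2/2! + a^3/3! = 1.0000 + 0.68868 + 0.23714 + 0.054438 = 1.9803
  a^4/(4!(1-ρ)) = 0.2249/(24 × 0.8278) = 0.01132
  P₀ = 1/(1.9803 + 0.01132) = 0.5021
  Lq = P₀·a^4·ρ / (4!(1-ρ)²) = 0.5021 × 0.2249 × 0.1722 / (24 × 0.6853) = 0.001182
  Wq_B = Lq/λ = 0.0011823/7.3 = 0.0001620
  W_B = Wq_B + 1/μ = 0.0001620 + 0.09434 = 0.09450

Since W_A = 0.06944 < W_B = 0.09450, Option A (single fast server) has the shorter time in system.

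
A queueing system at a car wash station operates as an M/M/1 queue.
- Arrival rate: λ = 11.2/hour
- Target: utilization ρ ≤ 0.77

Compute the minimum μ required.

ρ = λ/μ, so μ = λ/ρ
μ ≥ 11.2/0.77 = 14.5455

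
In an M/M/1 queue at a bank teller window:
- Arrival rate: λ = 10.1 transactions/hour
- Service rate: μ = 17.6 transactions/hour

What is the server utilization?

Server utilization: ρ = λ/μ
ρ = 10.1/17.6 = 0.5739
The server is busy 57.39% of the time.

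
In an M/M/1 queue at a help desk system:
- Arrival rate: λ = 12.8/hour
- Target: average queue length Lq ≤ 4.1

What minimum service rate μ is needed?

For M/M/1: Lq = λ²/(μ(μ-λ))
Need Lq ≤ 4.1, i.e. μ(μ-λ) ≥ λ²/4.1
μ² - 12.8μ - 163.84/4.1 ≥ 0  →  μ² - 12.8μ - 39.96098 ≥ 0
Quadratic formula (positive root): μ = [λ + √(λ² + 4×39.96098)]/2
Discriminant: 163.84 + 4×39.96098 = 323.6839, √323.6839 = 17.9912
μ ≥ (12.8 + 17.9912)/2 = 15.3956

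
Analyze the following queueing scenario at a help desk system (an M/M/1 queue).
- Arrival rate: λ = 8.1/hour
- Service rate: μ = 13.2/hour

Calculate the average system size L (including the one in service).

ρ = λ/μ = 8.1/13.2 = 0.6136
For M/M/1: L = λ/(μ-λ)
L = 8.1/(13.2-8.1) = 8.1/5.10
L = 1.5882 tickets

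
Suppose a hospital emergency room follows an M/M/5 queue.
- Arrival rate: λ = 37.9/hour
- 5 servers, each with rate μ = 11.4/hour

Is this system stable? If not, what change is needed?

Stability requires ρ = λ/(cμ) < 1
ρ = 37.9/(5 × 11.4) = 37.9/57.00 = 0.6649
Since 0.6649 < 1, the system is STABLE.
The servers are busy 66.49% of the time.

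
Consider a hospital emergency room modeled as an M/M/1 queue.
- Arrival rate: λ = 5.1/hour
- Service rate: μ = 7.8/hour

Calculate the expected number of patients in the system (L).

ρ = λ/μ = 5.1/7.8 = 0.6538
For M/M/1: L = λ/(μ-λ)
L = 5.1/(7.8-5.1) = 5.1/2.70
L = 1.8889 patients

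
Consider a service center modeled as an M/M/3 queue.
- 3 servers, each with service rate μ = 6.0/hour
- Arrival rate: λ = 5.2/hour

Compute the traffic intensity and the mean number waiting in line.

Traffic intensity: ρ = λ/(cμ) = 5.2/(3×6.0) = 0.2889
Since ρ = 0.2889 < 1, system is stable.
Offered load a = λ/μ = cρ = 5.2/6.0 = 0.8667
P₀ = [ Σₙ₌₀^2 aⁿ/n! + a^3/(3!(1-ρ)) ]⁻¹
Σ = a^0/0! + a^1/1! + a^2/2! = 1.0000 + 0.86667 + 0.37556 = 2.2422
a^3/(3!(1-ρ)) = 0.6510/(6 × 0.7111) = 0.1526
P₀ = 1/(2.2422 + 0.1526) = 0.4176
Lq = P₀·a^3·ρ / (3!(1-ρ)²) = 0.4176 × 0.6510 × 0.2889 / (6 × 0.5057) = 0.02588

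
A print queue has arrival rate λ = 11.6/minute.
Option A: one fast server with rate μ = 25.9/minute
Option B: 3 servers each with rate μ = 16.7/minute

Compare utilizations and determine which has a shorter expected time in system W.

Option A: single server μ = 25.9 (M/M/1)
  ρ_A = 11.6/25.9 = 0.4479
  W_A = 1/(μ-λ) = 1/(25.9-11.6) = 1/14.30 = 0.06993

Option B: 3 servers μ = 16.7 (M/M/3)
  ρ_B = λ/(cμ) = 11.6/(3×16.7) = 0.2315
  Offered load a = λ/μ = cρ = 11.6/16.7 = 0.6946
  P₀ = [ Σₙ₌₀^2 aⁿ/n! + a^3/(3!(1-ρ)) ]⁻¹
  Σ = a^0/0! + a^1/1! + a^2/2! = 1.00000 + 0.694611 + 0.241242 = 1.9359
  a^3/(3!(1-ρ)) = 0.33514/(6 × 0.76846) = 0.07269
  P₀ = 1/(1.9359 + 0.07269) = 0.4979
  Lq = P₀·a^3·ρ / (3!(1-ρ)²) = 0.4979 × 0.3351 × 0.2315 / (6 × 0.5905) = 0.01090
  Wq_B = Lq/λ = 0.010904/11.6 = 0.0009400
  W_B = Wq_B + 1/μ = 0.0009400 + 0.05988 = 0.06082

Since W_B = 0.06082 < W_A = 0.06993, Option B (multiple servers) has the shorter time in system.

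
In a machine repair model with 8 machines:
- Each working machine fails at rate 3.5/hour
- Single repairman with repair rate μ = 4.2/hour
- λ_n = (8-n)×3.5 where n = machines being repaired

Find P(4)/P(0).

P(4)/P(0) = ∏_{i=0}^{4-1} λ_i/μ_{i+1}
= (8-0)×3.5/4.2 × (8-1)×3.5/4.2 × (8-2)×3.5/4.2 × (8-3)×3.5/4.2
= 810.1852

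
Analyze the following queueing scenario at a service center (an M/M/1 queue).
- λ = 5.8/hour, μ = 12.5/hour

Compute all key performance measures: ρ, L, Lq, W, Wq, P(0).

Step 1: ρ = λ/μ = 5.8/12.5 = 0.4640
Step 2: L = λ/(μ-λ) = 5.8/6.70 = 0.8657
Step 3: Lq = λ²/(μ(μ-λ)) = 33.64/(12.5×6.70) = 0.4017
Step 4: W = 1/(μ-λ) = 1/6.70 = 0.149254
Step 5: Wq = λ/(μ(μ-λ)) = 5.8/(12.5×6.70) = 0.06925
Step 6: P(0) = 1-ρ = 0.5360
Verify: L = λW = 5.8×0.149254 = 0.8657 ✔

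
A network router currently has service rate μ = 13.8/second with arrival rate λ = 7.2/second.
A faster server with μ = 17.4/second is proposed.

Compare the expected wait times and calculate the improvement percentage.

System 1: ρ₁ = 7.2/13.8 = 0.5217, W₁ = 1/(13.8-7.2) = 0.1515
System 2: ρ₂ = 7.2/17.4 = 0.4138, W₂ = 1/(17.4-7.2) = 0.09804
Improvement: (W₁-W₂)/W₁ = (0.1515-0.09804)/0.1515 = 35.29%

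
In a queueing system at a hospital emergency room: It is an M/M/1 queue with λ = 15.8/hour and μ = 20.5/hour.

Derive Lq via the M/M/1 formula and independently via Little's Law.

Method 1 (direct): Lq = λ²/(μ(μ-λ)) = 249.64/(20.5 × 4.70) = 2.5910

Method 2 (Little's Law):
W = 1/(μ-λ) = 1/4.70 = 0.21277
Wq = W - 1/μ = 0.21277 - 0.048780 = 0.16399
Lq = λWq = 15.8 × 0.16399 = 2.5910 ✔ (matches Method 1)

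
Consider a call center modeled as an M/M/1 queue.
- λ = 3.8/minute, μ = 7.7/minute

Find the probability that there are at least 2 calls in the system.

ρ = λ/μ = 3.8/7.7 = 0.4935
P(N ≥ n) = ρⁿ
P(N ≥ 2) = 0.4935^2
P(N ≥ 2) = 0.2435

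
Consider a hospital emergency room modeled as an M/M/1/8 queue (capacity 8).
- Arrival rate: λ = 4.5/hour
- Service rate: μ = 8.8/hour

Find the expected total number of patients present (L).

ρ = λ/μ = 4.5/8.8 = 0.51136
P₀ = (1-ρ)/(1-ρ^(K+1)) = (1-0.51136)/(1-0.51136^9) = 0.4886/0.9976 = 0.4898
P_K = P₀×ρ^K = 0.4898 × 0.51136^8 = 0.4898 × 0.004675 = 0.002290
L = ρ[1 - (K+1)ρ^K + Kρ^(K+1)] / [(1-ρ)(1-ρ^(K+1))]
L = 0.51136 × (1 - 9×0.004675 + 8×0.002391) / ((1 - 0.51136) × (1 - 0.002391)) = 1.0249 patients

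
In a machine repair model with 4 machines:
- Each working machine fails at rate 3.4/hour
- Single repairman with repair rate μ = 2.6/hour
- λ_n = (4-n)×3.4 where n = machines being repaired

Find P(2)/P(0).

P(2)/P(0) = ∏_{i=0}^{2-1} λ_i/μ_{i+1}
= (4-0)×3.4/2.6 × (4-1)×3.4/2.6
= 20.5207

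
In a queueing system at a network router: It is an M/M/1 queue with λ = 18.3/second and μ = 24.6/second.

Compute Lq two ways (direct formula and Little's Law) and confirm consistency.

Method 1 (direct): Lq = λ²/(μ(μ-λ)) = 334.89/(24.6 × 6.30) = 2.1609

Method 2 (Little's Law):
W = 1/(μ-λ) = 1/6.30 = 0.15873
Wq = W - 1/μ = 0.15873 - 0.040650 = 0.11808
Lq = λWq = 18.3 × 0.11808 = 2.1609 ✔ (matches Method 1)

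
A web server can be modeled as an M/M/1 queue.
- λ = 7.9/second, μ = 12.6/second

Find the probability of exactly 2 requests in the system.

ρ = λ/μ = 7.9/12.6 = 0.6270
P(n) = (1-ρ)ρⁿ
P(2) = (1-0.6270) × 0.6270^2
P(2) = 0.3730 × 0.3931
P(2) = 0.1466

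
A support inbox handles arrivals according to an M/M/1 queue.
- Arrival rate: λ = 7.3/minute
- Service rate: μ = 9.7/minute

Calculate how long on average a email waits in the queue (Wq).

First, compute utilization: ρ = λ/μ = 7.3/9.7 = 0.7526
For M/M/1: Wq = λ/(μ(μ-λ))
Wq = 7.3/(9.7 × (9.7-7.3))
Wq = 7.3/(9.7 × 2.40)
Wq = 0.3136 minutes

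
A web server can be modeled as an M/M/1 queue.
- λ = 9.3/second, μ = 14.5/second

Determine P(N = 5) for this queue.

ρ = λ/μ = 9.3/14.5 = 0.64138
P(n) = (1-ρ)ρⁿ
P(5) = (1-0.64138) × 0.64138^5
P(5) = 0.35862 × 0.10854
P(5) = 0.03892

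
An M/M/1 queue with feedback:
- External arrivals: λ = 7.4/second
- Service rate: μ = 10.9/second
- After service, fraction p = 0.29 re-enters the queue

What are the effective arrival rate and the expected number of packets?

Effective arrival rate: λ_eff = λ/(1-p) = 7.4/(1-0.29) = 7.4/0.71 = 10.422535
ρ = λ_eff/μ = 10.422535/10.9 = 0.9561959
L = ρ/(1-ρ) = 0.9561959/(1-0.9561959) = 21.8289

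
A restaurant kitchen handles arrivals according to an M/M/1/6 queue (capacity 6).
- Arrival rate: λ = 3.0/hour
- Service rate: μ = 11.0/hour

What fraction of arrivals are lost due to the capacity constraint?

ρ = λ/μ = 3.0/11.0 = 0.27273
P₀ = (1-ρ)/(1-ρ^(K+1)) = (1-0.27273)/(1-0.27273^7) = 0.7273/0.9999 = 0.7274
P_K = P₀×ρ^K = 0.7274 × 0.27273^6 = 0.7274 × 0.0004115 = 0.0002993
Blocking probability = 0.02993%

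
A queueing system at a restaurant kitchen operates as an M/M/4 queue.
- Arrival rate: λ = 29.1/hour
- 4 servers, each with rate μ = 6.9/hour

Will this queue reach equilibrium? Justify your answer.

Stability requires ρ = λ/(cμ) < 1
ρ = 29.1/(4 × 6.9) = 29.1/27.60 = 1.0543
Since 1.0543 ≥ 1, the system is UNSTABLE.
Need c > λ/μ = 29.1/6.9 = 4.22.
Minimum servers needed: c = 5.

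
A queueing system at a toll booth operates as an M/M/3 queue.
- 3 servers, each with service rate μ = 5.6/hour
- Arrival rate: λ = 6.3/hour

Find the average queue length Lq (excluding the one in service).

Traffic intensity: ρ = λ/(cμ) = 6.3/(3×5.6) = 0.3750
Since ρ = 0.3750 < 1, system is stable.
Offered load a = λ/μ = cρ = 6.3/5.6 = 1.1250
P₀ = [ Σₙ₌₀^2 aⁿ/n! + a^3/(3!(1-ρ)) ]⁻¹
Σ = a^0/0! + a^1/1! + a^2/2! = 1.0000 + 1.1250 + 0.6328 = 2.7578
a^3/(3!(1-ρ)) = 1.4238/(6 × 0.6250) = 0.3797
P₀ = 1/(2.7578 + 0.3797) = 0.3187
Lq = P₀·a^3·ρ / (3!(1-ρ)²) = 0.3187 × 1.4238 × 0.3750 / (6 × 0.3906) = 0.07261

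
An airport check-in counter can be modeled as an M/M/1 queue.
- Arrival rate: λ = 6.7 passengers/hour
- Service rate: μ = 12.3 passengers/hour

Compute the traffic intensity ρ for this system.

Server utilization: ρ = λ/μ
ρ = 6.7/12.3 = 0.5447
The server is busy 54.47% of the time.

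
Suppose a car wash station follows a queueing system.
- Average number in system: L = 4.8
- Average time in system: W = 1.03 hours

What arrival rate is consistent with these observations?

Little's Law: L = λW, so λ = L/W
λ = 4.8/1.03 = 4.6602 cars/hour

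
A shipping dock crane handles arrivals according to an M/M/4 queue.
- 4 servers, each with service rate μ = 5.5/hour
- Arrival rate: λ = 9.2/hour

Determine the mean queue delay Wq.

Traffic intensity: ρ = λ/(cμ) = 9.2/(4×5.5) = 0.4182
Since ρ = 0.4182 < 1, system is stable.
Offered load a = λ/μ = cρ = 9.2/5.5 = 1.6727
P₀ = [ Σₙ₌₀^3 aⁿ/n! + a^4/(4!(1-ρ)) ]⁻¹
Σ = a^0/0! + a^1/1! + a^2/2! + a^3/3! = 1.0000 + 1.6727 + 1.3990 + 0.7801 = 4.8518
a^4/(4!(1-ρ)) = 7.8289/(24 × 0.5818) = 0.5607
P₀ = 1/(4.8518 + 0.5607) = 0.1848
Lq = P₀·a^4·ρ / (4!(1-ρ)²) = 0.18476 × 7.8289 × 0.41818 / (24 × 0.33851) = 0.07445
Wq = Lq/λ = 0.074454/9.2 = 0.008093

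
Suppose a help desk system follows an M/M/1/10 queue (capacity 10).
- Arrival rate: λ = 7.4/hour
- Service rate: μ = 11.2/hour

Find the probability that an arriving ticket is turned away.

ρ = λ/μ = 7.4/11.2 = 0.66071
P₀ = (1-ρ)/(1-ρ^(K+1)) = (1-0.66071)/(1-0.66071^11) = 0.3393/0.9895 = 0.3429
P_K = P₀×ρ^K = 0.34288 × 0.66071^10 = 0.34288 × 0.015853 = 0.005436
Blocking probability = 0.54%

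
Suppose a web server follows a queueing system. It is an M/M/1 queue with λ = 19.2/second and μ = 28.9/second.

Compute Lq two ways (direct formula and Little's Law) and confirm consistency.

Method 1 (direct): Lq = λ²/(μ(μ-λ)) = 368.64/(28.9 × 9.70) = 1.3150

Method 2 (Little's Law):
W = 1/(μ-λ) = 1/9.70 = 0.10309
Wq = W - 1/μ = 0.10309 - 0.034602 = 0.06849
Lq = λWq = 19.2 × 0.06849 = 1.3150 ✔ (matches Method 1)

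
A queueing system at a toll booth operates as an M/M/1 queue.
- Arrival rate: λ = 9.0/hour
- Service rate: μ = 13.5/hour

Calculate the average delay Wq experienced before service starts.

First, compute utilization: ρ = λ/μ = 9.0/13.5 = 0.6667
For M/M/1: Wq = λ/(μ(μ-λ))
Wq = 9.0/(13.5 × (13.5-9.0))
Wq = 9.0/(13.5 × 4.50)
Wq = 0.1481 hours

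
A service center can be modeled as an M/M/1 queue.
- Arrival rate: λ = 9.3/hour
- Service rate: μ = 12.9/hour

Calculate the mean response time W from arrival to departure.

First, compute utilization: ρ = λ/μ = 9.3/12.9 = 0.7209
For M/M/1: W = 1/(μ-λ)
W = 1/(12.9-9.3) = 1/3.60
W = 0.2778 hours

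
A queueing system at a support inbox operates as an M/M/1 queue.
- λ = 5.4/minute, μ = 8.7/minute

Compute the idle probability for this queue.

ρ = λ/μ = 5.4/8.7 = 0.6207
P(0) = 1 - ρ = 1 - 0.6207 = 0.3793
The server is idle 37.93% of the time.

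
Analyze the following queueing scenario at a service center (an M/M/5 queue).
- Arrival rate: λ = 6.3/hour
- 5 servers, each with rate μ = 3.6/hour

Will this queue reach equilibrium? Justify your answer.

Stability requires ρ = λ/(cμ) < 1
ρ = 6.3/(5 × 3.6) = 6.3/18.00 = 0.3500
Since 0.3500 < 1, the system is STABLE.
The servers are busy 35.00% of the time.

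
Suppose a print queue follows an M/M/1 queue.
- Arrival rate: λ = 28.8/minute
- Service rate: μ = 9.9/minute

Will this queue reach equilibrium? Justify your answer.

Stability requires ρ = λ/(cμ) < 1
ρ = 28.8/(1 × 9.9) = 28.8/9.90 = 2.9091
Since 2.9091 ≥ 1, the system is UNSTABLE.
Queue grows without bound. Need μ > λ = 28.8.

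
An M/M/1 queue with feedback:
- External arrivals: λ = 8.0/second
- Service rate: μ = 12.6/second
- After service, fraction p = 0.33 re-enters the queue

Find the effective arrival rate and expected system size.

Effective arrival rate: λ_eff = λ/(1-p) = 8.0/(1-0.33) = 8.0/0.67 = 11.9402985
ρ = λ_eff/μ = 11.9402985/12.6 = 0.9476427
L = ρ/(1-ρ) = 0.9476427/(1-0.9476427) = 18.0995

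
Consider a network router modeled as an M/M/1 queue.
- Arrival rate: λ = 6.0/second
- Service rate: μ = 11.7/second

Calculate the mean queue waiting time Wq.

First, compute utilization: ρ = λ/μ = 6.0/11.7 = 0.5128
For M/M/1: Wq = λ/(μ(μ-λ))
Wq = 6.0/(11.7 × (11.7-6.0))
Wq = 6.0/(11.7 × 5.70)
Wq = 0.08997 seconds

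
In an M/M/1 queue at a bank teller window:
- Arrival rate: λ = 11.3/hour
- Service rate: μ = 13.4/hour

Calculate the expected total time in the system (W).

First, compute utilization: ρ = λ/μ = 11.3/13.4 = 0.8433
For M/M/1: W = 1/(μ-λ)
W = 1/(13.4-11.3) = 1/2.10
W = 0.4762 hours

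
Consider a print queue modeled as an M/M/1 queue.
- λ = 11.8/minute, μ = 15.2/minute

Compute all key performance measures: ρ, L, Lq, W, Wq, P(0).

Step 1: ρ = λ/μ = 11.8/15.2 = 0.7763
Step 2: L = λ/(μ-λ) = 11.8/3.40 = 3.4706
Step 3: Lq = λ²/(μ(μ-λ)) = 139.24/(15.2×3.40) = 2.6943
Step 4: W = 1/(μ-λ) = 1/3.40 = 0.29412
Step 5: Wq = λ/(μ(μ-λ)) = 11.8/(15.2×3.40) = 0.2283
Step 6: P(0) = 1-ρ = 0.2237
Verify: L = λW = 11.8×0.29412 = 3.4706 ✔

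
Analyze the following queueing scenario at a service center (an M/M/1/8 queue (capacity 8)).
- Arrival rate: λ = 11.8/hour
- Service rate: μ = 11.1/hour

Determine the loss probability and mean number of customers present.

ρ = λ/μ = 11.8/11.1 = 1.063063
P₀ = (1-ρ)/(1-ρ^(K+1)) = (1-1.063063)/(1-1.063063^9) = -0.063063/-0.73393 = 0.08593
P_K = P₀×ρ^K = 0.08593 × 1.063063^8 = 0.08593 × 1.6311 = 0.1402
Blocking probability P_8 = 0.1402 (14.02%)
L = ρ[1 - (K+1)ρ^K + Kρ^(K+1)] / [(1-ρ)(1-ρ^(K+1))]
L = 1.063063 × (1 - 9×1.63107 + 8×1.73393) / ((1 - 1.063063) × (1 - 1.73393)) = 4.4056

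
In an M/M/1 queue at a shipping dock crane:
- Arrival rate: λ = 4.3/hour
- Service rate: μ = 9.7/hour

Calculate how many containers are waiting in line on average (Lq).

ρ = λ/μ = 4.3/9.7 = 0.4433
For M/M/1: Lq = λ²/(μ(μ-λ))
Lq = 18.49/(9.7 × 5.40)
Lq = 0.3530 containers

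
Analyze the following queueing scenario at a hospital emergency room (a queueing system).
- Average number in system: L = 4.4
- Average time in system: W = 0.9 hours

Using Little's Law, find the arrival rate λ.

Little's Law: L = λW, so λ = L/W
λ = 4.4/0.9 = 4.8889 patients/hour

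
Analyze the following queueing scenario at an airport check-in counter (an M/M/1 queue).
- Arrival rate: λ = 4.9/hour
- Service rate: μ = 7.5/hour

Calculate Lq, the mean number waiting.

ρ = λ/μ = 4.9/7.5 = 0.6533
For M/M/1: Lq = λ²/(μ(μ-λ))
Lq = 24.01/(7.5 × 2.60)
Lq = 1.2313 passengers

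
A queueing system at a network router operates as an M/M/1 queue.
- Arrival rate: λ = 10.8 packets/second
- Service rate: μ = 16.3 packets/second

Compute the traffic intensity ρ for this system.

Server utilization: ρ = λ/μ
ρ = 10.8/16.3 = 0.6626
The server is busy 66.26% of the time.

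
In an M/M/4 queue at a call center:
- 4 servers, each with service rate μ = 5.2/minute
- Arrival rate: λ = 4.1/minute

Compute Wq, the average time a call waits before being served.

Traffic intensity: ρ = λ/(cμ) = 4.1/(4×5.2) = 0.1971
Since ρ = 0.1971 < 1, system is stable.
Offered load a = λ/μ = cρ = 4.1/5.2 = 0.7885
P₀ = [ Σₙ₌₀^3 aⁿ/n! + a^4/(4!(1-ρ)) ]⁻¹
Σ = a^0/0! + a^1/1! + a^2/2! + a^3/3! = 1.0000 + 0.7885 + 0.3108 + 0.08169 = 2.1810
a^4/(4!(1-ρ)) = 0.3865/(24 × 0.8029) = 0.02006
P₀ = 1/(2.1810 + 0.02006) = 0.4543
Lq = P₀·a^4·ρ / (4!(1-ρ)²) = 0.4543 × 0.3865 × 0.1971 / (24 × 0.6446) = 0.002237
Wq = Lq/λ = 0.002237/4.1 = 0.0005456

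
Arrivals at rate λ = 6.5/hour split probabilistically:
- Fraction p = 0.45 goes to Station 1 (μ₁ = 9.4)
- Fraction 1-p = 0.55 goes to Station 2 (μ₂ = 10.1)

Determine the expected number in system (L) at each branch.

Effective rates: λ₁ = 6.5×0.45 = 2.925, λ₂ = 6.5×0.55 = 3.575
Station 1: ρ₁ = 2.925/9.4 = 0.31117, L₁ = ρ₁/(1-ρ₁) = 0.31117/(1-0.31117) = 0.4517
Station 2: ρ₂ = 3.575/10.1 = 0.35396, L₂ = ρ₂/(1-ρ₂) = 0.35396/(1-0.35396) = 0.5479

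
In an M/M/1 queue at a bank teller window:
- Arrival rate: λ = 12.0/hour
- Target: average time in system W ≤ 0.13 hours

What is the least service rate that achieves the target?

For M/M/1: W = 1/(μ-λ)
Need W ≤ 0.13, so 1/(μ-λ) ≤ 0.13
μ - λ ≥ 1/0.13 = 7.6923
μ ≥ 12.0 + 7.6923 = 19.6923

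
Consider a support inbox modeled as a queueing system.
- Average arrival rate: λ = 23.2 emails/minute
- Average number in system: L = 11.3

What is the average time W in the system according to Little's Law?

Little's Law: L = λW, so W = L/λ
W = 11.3/23.2 = 0.4871 minutes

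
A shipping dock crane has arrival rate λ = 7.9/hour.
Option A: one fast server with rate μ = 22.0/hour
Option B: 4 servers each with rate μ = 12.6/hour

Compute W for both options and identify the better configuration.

Option A: single server μ = 22.0 (M/M/1)
  ρ_A = 7.9/22.0 = 0.3591
  W_A = 1/(μ-λ) = 1/(22.0-7.9) = 1/14.10 = 0.07092

Option B: 4 servers μ = 12.6 (M/M/4)
  ρ_B = λ/(cμ) = 7.9/(4×12.6) = 0.1567
  Offered load a = λ/μ = cρ = 7.9/12.6 = 0.6270
  P₀ = [ Σₙ₌₀^3 aⁿ/n! + a^4/(4!(1-ρ)) ]⁻¹
  Σ = a^0/0! + a^1/1! + a^2/2! + a^3/3! = 1.0000 + 0.62698 + 0.19655 + 0.041079 = 1.8646
  a^4/(4!(1-ρ)) = 0.15453/(24 × 0.84325) = 0.007636
  P₀ = 1/(1.8646 + 0.007636) = 0.5341
  Lq = P₀·a^4·ρ / (4!(1-ρ)²) = 0.53412 × 0.15453 × 0.15675 / (24 × 0.71108) = 0.0007581
  Wq_B = Lq/λ = 0.00075811/7.9 = 0.000095963
  W_B = Wq_B + 1/μ = 0.000095963 + 0.079365 = 0.07946

Since W_A = 0.07092 < W_B = 0.07946, Option A (single fast server) has the shorter time in system.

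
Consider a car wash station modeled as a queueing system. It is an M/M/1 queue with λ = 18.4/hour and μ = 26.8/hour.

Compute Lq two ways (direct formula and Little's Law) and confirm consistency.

Method 1 (direct): Lq = λ²/(μ(μ-λ)) = 338.56/(26.8 × 8.40) = 1.5039

Method 2 (Little's Law):
W = 1/(μ-λ) = 1/8.40 = 0.1190476
Wq = W - 1/μ = 0.1190476 - 0.03731343 = 0.081734
Lq = λWq = 18.4 × 0.081734 = 1.5039 ✔ (matches Method 1)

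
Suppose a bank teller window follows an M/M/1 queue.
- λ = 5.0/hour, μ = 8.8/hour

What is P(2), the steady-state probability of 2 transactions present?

ρ = λ/μ = 5.0/8.8 = 0.5682
P(n) = (1-ρ)ρⁿ
P(2) = (1-0.5682) × 0.5682^2
P(2) = 0.4318 × 0.3229
P(2) = 0.1394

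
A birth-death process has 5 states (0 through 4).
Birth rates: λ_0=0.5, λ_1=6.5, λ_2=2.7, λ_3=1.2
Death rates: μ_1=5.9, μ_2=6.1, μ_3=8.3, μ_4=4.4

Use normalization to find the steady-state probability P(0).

Ratios P(n)/P(0) = (λ₀···λₙ₋₁)/(μ₁···μₙ):
P(1)/P(0) = (0.5)/(5.9) = 0.08475
P(2)/P(0) = (0.5×6.5)/(5.9×6.1) = 0.09030
P(3)/P(0) = (0.5×6.5×2.7)/(5.9×6.1×8.3) = 0.02938
P(4)/P(0) = (0.5×6.5×2.7×1.2)/(5.9×6.1×8.3×4.4) = 0.008012

Normalization: ∑ P(n) = 1
P(0) × (1.0000 + 0.08475 + 0.09030 + 0.02938 + 0.008012) = 1
P(0) × 1.2124 = 1
P(0) = 1/1.2124 = 0.8248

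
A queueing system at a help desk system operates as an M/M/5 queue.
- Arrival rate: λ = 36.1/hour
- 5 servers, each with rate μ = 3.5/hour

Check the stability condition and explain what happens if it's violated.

Stability requires ρ = λ/(cμ) < 1
ρ = 36.1/(5 × 3.5) = 36.1/17.50 = 2.0629
Since 2.0629 ≥ 1, the system is UNSTABLE.
Need c > λ/μ = 36.1/3.5 = 10.31.
Minimum servers needed: c = 11.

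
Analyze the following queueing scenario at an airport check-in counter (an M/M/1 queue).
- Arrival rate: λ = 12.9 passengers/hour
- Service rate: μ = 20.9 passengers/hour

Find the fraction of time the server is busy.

Server utilization: ρ = λ/μ
ρ = 12.9/20.9 = 0.6172
The server is busy 61.72% of the time.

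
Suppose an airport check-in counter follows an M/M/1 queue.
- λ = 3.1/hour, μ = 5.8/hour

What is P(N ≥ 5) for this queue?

ρ = λ/μ = 3.1/5.8 = 0.53448
P(N ≥ n) = ρⁿ
P(N ≥ 5) = 0.53448^5
P(N ≥ 5) = 0.04362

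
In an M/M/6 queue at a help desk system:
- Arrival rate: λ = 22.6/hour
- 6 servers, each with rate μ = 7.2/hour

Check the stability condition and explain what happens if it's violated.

Stability requires ρ = λ/(cμ) < 1
ρ = 22.6/(6 × 7.2) = 22.6/43.20 = 0.5231
Since 0.5231 < 1, the system is STABLE.
The servers are busy 52.31% of the time.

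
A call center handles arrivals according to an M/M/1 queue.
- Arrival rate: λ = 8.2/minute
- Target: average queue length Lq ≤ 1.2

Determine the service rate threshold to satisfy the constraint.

For M/M/1: Lq = λ²/(μ(μ-λ))
Need Lq ≤ 1.2, i.e. μ(μ-λ) ≥ λ²/1.2
μ² - 8.2μ - 67.24/1.2 ≥ 0  →  μ² - 8.2μ - 56.03333 ≥ 0
Quadratic formula (positive root): μ = [λ + √(λ² + 4×56.03333)]/2
Discriminant: 67.24 + 4×56.03333 = 291.3733, √291.3733 = 17.06966
μ ≥ (8.2 + 17.06966)/2 = 12.6348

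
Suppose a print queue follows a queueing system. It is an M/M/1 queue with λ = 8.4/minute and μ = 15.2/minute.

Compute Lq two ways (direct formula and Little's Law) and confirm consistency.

Method 1 (direct): Lq = λ²/(μ(μ-λ)) = 70.56/(15.2 × 6.80) = 0.6827

Method 2 (Little's Law):
W = 1/(μ-λ) = 1/6.80 = 0.14706
Wq = W - 1/μ = 0.14706 - 0.065789 = 0.08127
Lq = λWq = 8.4 × 0.08127 = 0.6827 ✔ (matches Method 1)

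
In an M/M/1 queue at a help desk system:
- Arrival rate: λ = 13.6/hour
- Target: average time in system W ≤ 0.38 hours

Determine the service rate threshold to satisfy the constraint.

For M/M/1: W = 1/(μ-λ)
Need W ≤ 0.38, so 1/(μ-λ) ≤ 0.38
μ - λ ≥ 1/0.38 = 2.6316
μ ≥ 13.6 + 2.6316 = 16.2316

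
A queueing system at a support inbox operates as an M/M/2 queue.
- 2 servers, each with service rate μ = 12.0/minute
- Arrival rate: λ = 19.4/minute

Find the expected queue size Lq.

Traffic intensity: ρ = λ/(cμ) = 19.4/(2×12.0) = 0.8083
Since ρ = 0.8083 < 1, system is stable.
Offered load a = λ/μ = cρ = 19.4/12.0 = 1.6167
P₀ = [ Σₙ₌₀^1 aⁿ/n! + a^2/(2!(1-ρ)) ]⁻¹
Σ = a^0/0! + a^1/1! = 1.0000 + 1.6167 = 2.6167
a^2/(2!(1-ρ)) = 2.61361/(2 × 0.191667) = 6.8181
P₀ = 1/(2.6167 + 6.8181) = 0.1060
Lq = P₀·a^2·ρ / (2!(1-ρ)²) = 0.10599 × 2.6136 × 0.80833 / (2 × 0.036736) = 3.0477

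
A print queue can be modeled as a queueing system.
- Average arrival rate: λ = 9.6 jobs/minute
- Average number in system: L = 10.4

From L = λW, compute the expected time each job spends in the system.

Little's Law: L = λW, so W = L/λ
W = 10.4/9.6 = 1.0833 minutes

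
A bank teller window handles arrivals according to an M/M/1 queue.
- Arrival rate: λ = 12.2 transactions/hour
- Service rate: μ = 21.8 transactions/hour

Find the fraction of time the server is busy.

Server utilization: ρ = λ/μ
ρ = 12.2/21.8 = 0.5596
The server is busy 55.96% of the time.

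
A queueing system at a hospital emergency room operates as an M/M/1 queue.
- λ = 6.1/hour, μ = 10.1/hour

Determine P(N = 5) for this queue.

ρ = λ/μ = 6.1/10.1 = 0.6040
P(n) = (1-ρ)ρⁿ
P(5) = (1-0.6040) × 0.6040^5
P(5) = 0.3960 × 0.08039
P(5) = 0.03183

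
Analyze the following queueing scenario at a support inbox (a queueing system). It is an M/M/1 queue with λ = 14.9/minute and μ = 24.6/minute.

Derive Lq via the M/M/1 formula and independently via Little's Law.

Method 1 (direct): Lq = λ²/(μ(μ-λ)) = 222.01/(24.6 × 9.70) = 0.9304

Method 2 (Little's Law):
W = 1/(μ-λ) = 1/9.70 = 0.10309
Wq = W - 1/μ = 0.10309 - 0.040650 = 0.06244
Lq = λWq = 14.9 × 0.06244 = 0.9304 ✔ (matches Method 1)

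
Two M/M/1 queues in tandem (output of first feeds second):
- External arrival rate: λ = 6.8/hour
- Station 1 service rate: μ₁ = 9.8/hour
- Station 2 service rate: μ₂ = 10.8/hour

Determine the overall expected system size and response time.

By Jackson's theorem, each station behaves as independent M/M/1.
Station 1: ρ₁ = 6.8/9.8 = 0.6939, L₁ = ρ₁/(1-ρ₁) = λ/(μ₁-λ) = 6.8/3.00 = 2.2667
Station 2: ρ₂ = 6.8/10.8 = 0.6296, L₂ = ρ₂/(1-ρ₂) = λ/(μ₂-λ) = 6.8/4.00 = 1.7000
Total: L = L₁ + L₂ = 2.2667 + 1.7000 = 3.9667
W = L/λ = 3.9667/6.8 = 0.5833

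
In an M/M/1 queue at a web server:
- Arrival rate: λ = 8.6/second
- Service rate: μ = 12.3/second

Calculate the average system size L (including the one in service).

ρ = λ/μ = 8.6/12.3 = 0.6992
For M/M/1: L = λ/(μ-λ)
L = 8.6/(12.3-8.6) = 8.6/3.70
L = 2.3243 requests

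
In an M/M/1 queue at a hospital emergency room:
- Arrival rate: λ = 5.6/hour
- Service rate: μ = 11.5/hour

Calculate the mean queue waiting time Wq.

First, compute utilization: ρ = λ/μ = 5.6/11.5 = 0.4870
For M/M/1: Wq = λ/(μ(μ-λ))
Wq = 5.6/(11.5 × (11.5-5.6))
Wq = 5.6/(11.5 × 5.90)
Wq = 0.08254 hours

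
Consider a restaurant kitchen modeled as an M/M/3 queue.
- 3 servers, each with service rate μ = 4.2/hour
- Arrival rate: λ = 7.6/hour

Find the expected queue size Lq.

Traffic intensity: ρ = λ/(cμ) = 7.6/(3×4.2) = 0.6032
Since ρ = 0.6032 < 1, system is stable.
Offered load a = λ/μ = cρ = 7.6/4.2 = 1.8095
P₀ = [ Σₙ₌₀^2 aⁿ/n! + a^3/(3!(1-ρ)) ]⁻¹
Σ = a^0/0! + a^1/1! + a^2/2! = 1.0000 + 1.8095 + 1.6372 = 4.4467
a^3/(3!(1-ρ)) = 5.9251/(6 × 0.39683) = 2.4885
P₀ = 1/(4.4467 + 2.4885) = 0.1442
Lq = P₀·a^3·ρ / (3!(1-ρ)²) = 0.1442 × 5.9251 × 0.6032 / (6 × 0.1575) = 0.5454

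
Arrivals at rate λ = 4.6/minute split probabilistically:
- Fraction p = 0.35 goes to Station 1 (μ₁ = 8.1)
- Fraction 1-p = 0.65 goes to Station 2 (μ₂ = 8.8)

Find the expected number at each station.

Effective rates: λ₁ = 4.6×0.35 = 1.61, λ₂ = 4.6×0.65 = 2.99
Station 1: ρ₁ = 1.61/8.1 = 0.1988, L₁ = ρ₁/(1-ρ₁) = 0.1988/(1-0.1988) = 0.2481
Station 2: ρ₂ = 2.99/8.8 = 0.33977, L₂ = ρ₂/(1-ρ₂) = 0.33977/(1-0.33977) = 0.5146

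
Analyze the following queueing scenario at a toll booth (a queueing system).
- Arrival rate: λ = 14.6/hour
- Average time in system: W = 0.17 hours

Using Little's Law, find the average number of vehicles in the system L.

Little's Law: L = λW
L = 14.6 × 0.17 = 2.4820 vehicles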